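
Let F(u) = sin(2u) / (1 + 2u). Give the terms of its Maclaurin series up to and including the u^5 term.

Multiply the two series term by term and collect like powers.
F(0) = 0
F′(0) = 2
F′′(0) = -8
F′′′(0) = 40
F^(4)(0) = -320
F^(5)(0) = 3232
Then c_k = F^(k)(0)/k! gives each Taylor coefficient.

404*u^5/15 - 40*u^4/3 + 20*u^3/3 - 4*u^2 + 2*u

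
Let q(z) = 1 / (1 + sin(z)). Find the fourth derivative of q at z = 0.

16

Use the geometric series for the reciprocal, then substitute.
The coefficient of z^4 in the expansion is 2/3, so q^(4)(0) = 4! * (2/3) = 16.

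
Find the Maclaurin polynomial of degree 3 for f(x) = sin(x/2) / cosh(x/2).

-x^3/12 + x/2

Invert the denominator's series and multiply.
f(0) = 0
f′(0) = 1/2
f′′(0) = 0
f′′′(0) = -1/2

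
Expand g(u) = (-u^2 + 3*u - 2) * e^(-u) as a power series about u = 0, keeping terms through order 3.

17*u^3/6 - 5*u^2 + 5*u - 2

Multiply each power in the prefactor through the base expansion.
g(0) = -2
g′(0) = 5
g′′(0) = -10
g′′′(0) = 17
Dividing each by k! gives the coefficients c_0, ..., c_3.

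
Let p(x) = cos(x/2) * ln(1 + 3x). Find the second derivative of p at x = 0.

Take the Cauchy product of the two expansions.
From the series, [x^2] p = -9/2; multiply by 2! = 2 to get -9.

-9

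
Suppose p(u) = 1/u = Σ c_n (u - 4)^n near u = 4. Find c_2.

p(4) = 1/4
p′(4) = -1/16
p′′(4) = 1/32
The Taylor polynomial is Σ p^(k)(4)/k! · (u - 4)^k.

1/64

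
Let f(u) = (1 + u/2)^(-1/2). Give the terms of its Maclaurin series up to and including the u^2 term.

[u^0] = 1;  [u^1] = -1/4;  [u^2] = 3/32.

3*u^2/32 - u/4 + 1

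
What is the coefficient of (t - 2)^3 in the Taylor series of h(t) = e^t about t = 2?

e^(2)/6

h(2) = e^(2)
h′(2) = e^(2)
h′′(2) = e^(2)
h′′′(2) = e^(2)
So c_3 = h′′′(2)/3! = e^(2)/6.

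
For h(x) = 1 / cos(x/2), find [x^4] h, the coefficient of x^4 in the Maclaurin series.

5/384

Invert the denominator's series and multiply.
h(0) = 1
h′(0) = 0
h′′(0) = 1/4
h′′′(0) = 0
h^(4)(0) = 5/16
Then c_k = h^(k)(0)/k! gives each Taylor coefficient.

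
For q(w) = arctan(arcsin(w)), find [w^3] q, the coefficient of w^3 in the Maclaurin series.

-1/6

Substitute the inner expansion into the outer series and collect powers.
So c_3 = q′′′(0)/3! = -1/6.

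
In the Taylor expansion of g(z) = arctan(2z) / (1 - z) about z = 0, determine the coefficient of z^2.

Use 1/(1 - r) = Σ r^k on the denominator, then take the Cauchy product.
g(0) = 0
g′(0) = 2
g′′(0) = 4

2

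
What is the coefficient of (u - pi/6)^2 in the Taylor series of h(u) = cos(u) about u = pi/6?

-sqrt(3)/4

h(pi/6) = sqrt(3)/2
h′(pi/6) = -1/2
h′′(pi/6) = -sqrt(3)/2
Dividing each by k! gives the coefficients c_0, ..., c_2.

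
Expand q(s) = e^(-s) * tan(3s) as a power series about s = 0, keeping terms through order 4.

Multiply the two series term by term and collect like powers.
[s^0] = 0;  [s^1] = 3;  [s^2] = -3;  [s^3] = 21/2;  [s^4] = -19/2.

-19*s^4/2 + 21*s^3/2 - 3*s^2 + 3*s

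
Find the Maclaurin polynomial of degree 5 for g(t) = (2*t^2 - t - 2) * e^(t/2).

Multiply each power in the prefactor through the base expansion.
[t^0] = -2;  [t^1] = -2;  [t^2] = 5/4;  [t^3] = 5/6;  [t^4] = 43/192;  [t^5] = 37/960.

37*t^5/960 + 43*t^4/192 + 5*t^3/6 + 5*t^2/4 - 2*t - 2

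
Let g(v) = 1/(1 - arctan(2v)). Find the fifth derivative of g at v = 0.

Let u equal the inner series; expand the outer function in u and truncate.
From the series, [v^5] g = 32/5; multiply by 5! = 120 to get 768.

768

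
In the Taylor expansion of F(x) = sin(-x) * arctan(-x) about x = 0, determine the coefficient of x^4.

Take the Cauchy product of the two expansions.
F(0) = 0
F′(0) = 0
F′′(0) = 2
F′′′(0) = 0
F^(4)(0) = -12
So c_4 = F^(4)(0)/4! = -1/2.

-1/2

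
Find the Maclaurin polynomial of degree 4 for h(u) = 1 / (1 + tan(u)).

5*u^4/3 - 4*u^3/3 + u^2 - u + 1

Expand as Σ (-1)^k u^k with u equal to the inner function's series.
h(0) = 1
h′(0) = -1
h′′(0) = 2
h′′′(0) = -8
h^(4)(0) = 40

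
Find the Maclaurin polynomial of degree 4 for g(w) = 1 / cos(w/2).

Write the quotient as an unknown series and match coefficients against numerator = denominator · series.
[w^0] = 1;  [w^1] = 0;  [w^2] = 1/8;  [w^3] = 0;  [w^4] = 5/384.

5*w^4/384 + w^2/8 + 1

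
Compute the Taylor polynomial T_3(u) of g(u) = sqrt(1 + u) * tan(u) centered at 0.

5*u^3/24 + u^2/2 + u

Multiply the two series term by term and collect like powers.
[u^0] = 0;  [u^1] = 1;  [u^2] = 1/2;  [u^3] = 5/24.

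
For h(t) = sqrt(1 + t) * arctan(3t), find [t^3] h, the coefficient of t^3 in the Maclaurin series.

-75/8

Take the Cauchy product of the two expansions.
[t^0] = 0;  [t^1] = 3;  [t^2] = 3/2;  [t^3] = -75/8.
So c_3 = h′′′(0)/3! = -75/8.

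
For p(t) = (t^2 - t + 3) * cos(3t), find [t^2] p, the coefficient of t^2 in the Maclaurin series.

-25/2

Multiply each power in the prefactor through the base expansion.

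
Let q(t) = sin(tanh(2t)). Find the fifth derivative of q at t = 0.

1184

Let u equal the inner series; expand the outer function in u and truncate.
From the series, [t^5] q = 148/15; multiply by 5! = 120 to get 1184.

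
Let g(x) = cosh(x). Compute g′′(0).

1

Use the known series and substitute for the argument.
The coefficient of x^2 in the expansion is 1/2, so g′′(0) = 2! * (1/2) = 1.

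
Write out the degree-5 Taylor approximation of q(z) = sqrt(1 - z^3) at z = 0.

[z^0] = 1;  [z^1] = 0;  [z^2] = 0;  [z^3] = -1/2;  [z^4] = 0;  [z^5] = 0.

1 - z^3/2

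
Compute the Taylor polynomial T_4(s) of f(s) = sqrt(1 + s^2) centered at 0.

[s^0] = 1;  [s^1] = 0;  [s^2] = 1/2;  [s^3] = 0;  [s^4] = -1/8.

-s^4/8 + s^2/2 + 1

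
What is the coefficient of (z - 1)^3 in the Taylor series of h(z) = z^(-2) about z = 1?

-4

h(1) = 1
h′(1) = -2
h′′(1) = 6
h′′′(1) = -24
So c_3 = h′′′(1)/3! = -4.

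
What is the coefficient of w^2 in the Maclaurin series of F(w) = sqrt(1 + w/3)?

F(0) = 1
F′(0) = 1/6
F′′(0) = -1/36
So c_2 = F′′(0)/2! = -1/72.

-1/72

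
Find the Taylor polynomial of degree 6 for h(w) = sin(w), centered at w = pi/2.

Differentiate repeatedly and evaluate at the center.
h(pi/2) = 1
h′(pi/2) = 0
h′′(pi/2) = -1
h′′′(pi/2) = 0
h^(4)(pi/2) = 1
h^(5)(pi/2) = 0
h^(6)(pi/2) = -1
The Taylor polynomial is Σ h^(k)(pi/2)/k! · (w - pi/2)^k.

-(w - pi/2)^6/720 + (w - pi/2)^4/24 - (w - pi/2)^2/2 + 1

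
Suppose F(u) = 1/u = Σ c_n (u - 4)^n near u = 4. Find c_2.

F(4) = 1/4
F′(4) = -1/16
F′′(4) = 1/32

1/64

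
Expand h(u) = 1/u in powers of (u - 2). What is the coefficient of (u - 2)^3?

h(2) = 1/2
h′(2) = -1/4
h′′(2) = 1/4
h′′′(2) = -3/8
So c_3 = h′′′(2)/3! = -1/16.

-1/16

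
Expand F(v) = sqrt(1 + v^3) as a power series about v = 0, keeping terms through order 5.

v^3/2 + 1

Use the known series and substitute for the argument.
F(0) = 1
F′(0) = 0
F′′(0) = 0
F′′′(0) = 3
F^(4)(0) = 0
F^(5)(0) = 0
Dividing each by k! gives the coefficients c_0, ..., c_5.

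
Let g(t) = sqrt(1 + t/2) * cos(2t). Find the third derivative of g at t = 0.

-189/64

Multiply the two series term by term and collect like powers.
From the series, [t^3] g = -63/128; multiply by 3! = 6 to get -189/64.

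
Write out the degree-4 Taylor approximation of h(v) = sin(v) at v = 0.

h(0) = 0
h′(0) = 1
h′′(0) = 0
h′′′(0) = -1
h^(4)(0) = 0
The Taylor polynomial is Σ h^(k)(0)/k! · v^k.

-v^3/6 + v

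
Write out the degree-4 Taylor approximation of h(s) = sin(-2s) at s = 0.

4*s^3/3 - 2*s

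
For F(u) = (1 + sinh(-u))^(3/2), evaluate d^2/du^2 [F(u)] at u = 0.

Compose series: expand the inner function first, then feed it into the outer expansion.
The coefficient of u^2 in the expansion is 3/8, so F′′(0) = 2! * (3/8) = 3/4.

3/4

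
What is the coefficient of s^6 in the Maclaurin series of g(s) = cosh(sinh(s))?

37/720

Substitute the inner expansion into the outer series and collect powers.
g(0) = 1
g′(0) = 0
g′′(0) = 1
g′′′(0) = 0
g^(4)(0) = 5
g^(5)(0) = 0
g^(6)(0) = 37
So c_6 = g^(6)(0)/6! = 37/720.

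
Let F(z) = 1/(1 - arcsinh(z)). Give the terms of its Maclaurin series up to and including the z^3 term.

5*z^3/6 + z^2 + z + 1

Plug the Maclaurin series of the inner function into that of the outer and collect terms.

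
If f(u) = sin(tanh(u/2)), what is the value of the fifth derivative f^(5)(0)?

Compose series: expand the inner function first, then feed it into the outer expansion.
From the series, [u^5] f = 37/3840; multiply by 5! = 120 to get 37/32.

37/32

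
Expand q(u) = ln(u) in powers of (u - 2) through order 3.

(u - 2)^3/24 - (u - 2)^2/8 + (u - 2)/2 + ln(2)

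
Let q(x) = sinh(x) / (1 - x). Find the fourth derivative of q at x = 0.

Write out both Maclaurin series and multiply, keeping only the needed powers.
The coefficient of x^4 in the expansion is 7/6, so q^(4)(0) = 4! * (7/6) = 28.

28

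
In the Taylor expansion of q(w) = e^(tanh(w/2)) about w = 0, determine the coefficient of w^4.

-7/384

Plug the Maclaurin series of the inner function into that of the outer and collect terms.
q(0) = 1
q′(0) = 1/2
q′′(0) = 1/4
q′′′(0) = -1/8
q^(4)(0) = -7/16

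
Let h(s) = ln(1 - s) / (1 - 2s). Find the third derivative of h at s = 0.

Write out both Maclaurin series and multiply, keeping only the needed powers.
The coefficient of s^3 in the expansion is -16/3, so h′′′(0) = 3! * (-16/3) = -32.

-32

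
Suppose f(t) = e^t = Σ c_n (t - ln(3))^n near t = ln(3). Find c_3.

1/2

f(ln(3)) = 3
f′(ln(3)) = 3
f′′(ln(3)) = 3
f′′′(ln(3)) = 3
So c_3 = f′′′(ln(3))/3! = 1/2.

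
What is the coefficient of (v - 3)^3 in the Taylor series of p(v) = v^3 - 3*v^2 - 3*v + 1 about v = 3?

p(3) = -8
p′(3) = 6
p′′(3) = 12
p′′′(3) = 6
Dividing each by k! gives the coefficients c_0, ..., c_3.

1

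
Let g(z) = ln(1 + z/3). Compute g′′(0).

From the series, [z^2] g = -1/18; multiply by 2! = 2 to get -1/9.

-1/9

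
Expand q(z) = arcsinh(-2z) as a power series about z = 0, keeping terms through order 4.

4*z^3/3 - 2*z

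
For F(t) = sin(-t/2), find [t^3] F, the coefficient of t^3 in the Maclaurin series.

1/48

Use the known series and substitute for the argument.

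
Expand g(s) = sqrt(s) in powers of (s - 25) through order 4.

[(s - 25)^0] = 5;  [(s - 25)^1] = 1/10;  [(s - 25)^2] = -1/1000;  [(s - 25)^3] = 1/50000;  [(s - 25)^4] = -1/2000000.

-(s - 25)^4/2000000 + (s - 25)^3/50000 - (s - 25)^2/1000 + (s - 25)/10 + 5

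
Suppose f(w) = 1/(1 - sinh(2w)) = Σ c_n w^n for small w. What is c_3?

Substitute the inner expansion into the outer series and collect powers.
[w^0] = 1;  [w^1] = 2;  [w^2] = 4;  [w^3] = 28/3.
So c_3 = f′′′(0)/3! = 28/3.

28/3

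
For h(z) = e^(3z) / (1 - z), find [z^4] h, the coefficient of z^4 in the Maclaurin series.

131/8

Write out both Maclaurin series and multiply, keeping only the needed powers.
h(0) = 1
h′(0) = 4
h′′(0) = 17
h′′′(0) = 78
h^(4)(0) = 393
The Taylor polynomial is Σ h^(k)(0)/k! · z^k.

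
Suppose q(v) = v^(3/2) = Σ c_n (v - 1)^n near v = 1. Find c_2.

q(1) = 1
q′(1) = 3/2
q′′(1) = 3/4
Then c_k = q^(k)(1)/k! gives each Taylor coefficient.

3/8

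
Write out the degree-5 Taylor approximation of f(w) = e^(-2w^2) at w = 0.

2*w^4 - 2*w^2 + 1

f(0) = 1
f′(0) = 0
f′′(0) = -4
f′′′(0) = 0
f^(4)(0) = 48
f^(5)(0) = 0
Then c_k = f^(k)(0)/k! gives each Taylor coefficient.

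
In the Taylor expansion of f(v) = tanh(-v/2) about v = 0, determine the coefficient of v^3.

1/24

c_3 = f′′′(0)/3! = 1/24.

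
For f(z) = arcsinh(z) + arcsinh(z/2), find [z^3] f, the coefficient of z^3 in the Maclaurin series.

-3/16

Combine the two series term by term.
f(0) = 0
f′(0) = 3/2
f′′(0) = 0
f′′′(0) = -9/8
The Taylor polynomial is Σ f^(k)(0)/k! · z^k.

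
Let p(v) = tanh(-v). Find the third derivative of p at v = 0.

2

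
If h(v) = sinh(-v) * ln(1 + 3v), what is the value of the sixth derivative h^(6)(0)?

Multiply the two series term by term and collect like powers.
The coefficient of v^6 in the expansion is -401/8, so h^(6)(0) = 6! * (-401/8) = -36090.

-36090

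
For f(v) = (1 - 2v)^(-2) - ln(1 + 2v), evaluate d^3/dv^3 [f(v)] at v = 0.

176

Expand each term separately and add.
From the series, [v^3] f = 88/3; multiply by 3! = 6 to get 176.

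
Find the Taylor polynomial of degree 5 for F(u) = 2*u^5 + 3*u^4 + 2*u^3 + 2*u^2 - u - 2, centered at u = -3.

F(-3) = -278
F′(-3) = 527
F′′(-3) = -788
F′′′(-3) = 876
F^(4)(-3) = -648
F^(5)(-3) = 240

2*(u + 3)^5 - 27*(u + 3)^4 + 146*(u + 3)^3 - 394*(u + 3)^2 + 527*(u + 3) - 278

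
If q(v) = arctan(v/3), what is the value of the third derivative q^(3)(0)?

-2/27

Use the known series and substitute for the argument.
The coefficient of v^3 in the expansion is -1/81, so q′′′(0) = 3! * (-1/81) = -2/27.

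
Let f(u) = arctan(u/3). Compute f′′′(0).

-2/27

Differentiate repeatedly and evaluate at the center.
The coefficient of u^3 in the expansion is -1/81, so f′′′(0) = 3! * (-1/81) = -2/27.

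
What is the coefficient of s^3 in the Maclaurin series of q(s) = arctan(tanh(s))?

Substitute the inner expansion into the outer series and collect powers.
[s^0] = 0;  [s^1] = 1;  [s^2] = 0;  [s^3] = -2/3.

-2/3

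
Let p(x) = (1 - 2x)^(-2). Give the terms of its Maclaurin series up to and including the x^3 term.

32*x^3 + 12*x^2 + 4*x + 1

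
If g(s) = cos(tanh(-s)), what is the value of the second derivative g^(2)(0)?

Compose series: expand the inner function first, then feed it into the outer expansion.
The coefficient of s^2 in the expansion is -1/2, so g′′(0) = 2! * (-1/2) = -1.

-1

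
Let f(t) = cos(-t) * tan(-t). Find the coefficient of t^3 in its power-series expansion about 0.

1/6

Expand each factor separately, then convolve coefficients.
f(0) = 0
f′(0) = -1
f′′(0) = 0
f′′′(0) = 1
So c_3 = f′′′(0)/3! = 1/6.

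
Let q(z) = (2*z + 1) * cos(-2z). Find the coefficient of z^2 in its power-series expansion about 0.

-2

Multiply each power in the prefactor through the base expansion.
[z^0] = 1;  [z^1] = 2;  [z^2] = -2.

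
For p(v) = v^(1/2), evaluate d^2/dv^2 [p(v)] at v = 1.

From the series, [(v - 1)^2] p = -1/8; multiply by 2! = 2 to get -1/4.

-1/4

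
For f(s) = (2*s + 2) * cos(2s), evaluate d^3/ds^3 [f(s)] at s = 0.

Shift and add copies of the series according to the polynomial's terms.
From the series, [s^3] f = -4; multiply by 3! = 6 to get -24.

-24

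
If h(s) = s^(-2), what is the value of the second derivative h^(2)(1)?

Use the known series and substitute for the argument.
From the series, [(s - 1)^2] h = 3; multiply by 2! = 2 to get 6.

6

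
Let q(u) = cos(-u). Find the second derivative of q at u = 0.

-1

From the series, [u^2] q = -1/2; multiply by 2! = 2 to get -1.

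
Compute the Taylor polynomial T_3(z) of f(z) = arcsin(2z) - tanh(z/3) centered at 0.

Combine the two series term by term.
f(0) = 0
f′(0) = 5/3
f′′(0) = 0
f′′′(0) = 218/27

109*z^3/81 + 5*z/3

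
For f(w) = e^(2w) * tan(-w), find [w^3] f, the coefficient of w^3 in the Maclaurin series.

-7/3

Write out both Maclaurin series and multiply, keeping only the needed powers.
[w^0] = 0;  [w^1] = -1;  [w^2] = -2;  [w^3] = -7/3.
So c_3 = f′′′(0)/3! = -7/3.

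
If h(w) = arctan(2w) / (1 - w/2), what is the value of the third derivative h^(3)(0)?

Multiply the two series term by term and collect like powers.
From the series, [w^3] h = -13/6; multiply by 3! = 6 to get -13.

-13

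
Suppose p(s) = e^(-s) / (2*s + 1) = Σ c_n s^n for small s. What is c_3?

Multiply the numerator's expansion by the denominator's geometric series.
p(0) = 1
p′(0) = -3
p′′(0) = 13
p′′′(0) = -79
The Taylor polynomial is Σ p^(k)(0)/k! · s^k.

-79/6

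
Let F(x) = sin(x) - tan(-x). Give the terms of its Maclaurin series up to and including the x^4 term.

x^3/6 + 2*x

Combine the two series term by term.
F(0) = 0
F′(0) = 2
F′′(0) = 0
F′′′(0) = 1
F^(4)(0) = 0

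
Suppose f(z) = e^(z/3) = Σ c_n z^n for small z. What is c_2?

f(0) = 1
f′(0) = 1/3
f′′(0) = 1/9
Dividing each by k! gives the coefficients c_0, ..., c_2.

1/18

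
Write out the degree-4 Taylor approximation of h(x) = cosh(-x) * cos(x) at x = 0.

Multiply the two series term by term and collect like powers.

1 - x^4/6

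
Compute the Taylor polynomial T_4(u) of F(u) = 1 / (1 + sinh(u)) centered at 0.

Write 1/(1+u) = 1 - u + u^2 - u^3 + ... and substitute the series for u.
[u^0] = 1;  [u^1] = -1;  [u^2] = 1;  [u^3] = -7/6;  [u^4] = 4/3.

4*u^4/3 - 7*u^3/6 + u^2 - u + 1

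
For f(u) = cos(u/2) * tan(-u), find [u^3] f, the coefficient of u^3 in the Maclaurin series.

Multiply the two series term by term and collect like powers.
So c_3 = f′′′(0)/3! = -5/24.

-5/24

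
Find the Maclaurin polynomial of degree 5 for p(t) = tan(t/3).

2*t^5/3645 + t^3/81 + t/3

Differentiate repeatedly and evaluate at the center.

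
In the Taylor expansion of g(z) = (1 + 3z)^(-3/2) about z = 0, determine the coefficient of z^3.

Use the known series and substitute for the argument.
[z^0] = 1;  [z^1] = -9/2;  [z^2] = 135/8;  [z^3] = -945/16.

-945/16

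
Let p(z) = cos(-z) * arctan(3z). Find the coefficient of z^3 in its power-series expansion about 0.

-21/2

Take the Cauchy product of the two expansions.
p(0) = 0
p′(0) = 3
p′′(0) = 0
p′′′(0) = -63
So c_3 = p′′′(0)/3! = -21/2.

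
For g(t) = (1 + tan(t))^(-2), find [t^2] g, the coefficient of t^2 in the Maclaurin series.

3

Substitute the inner expansion into the outer series and collect powers.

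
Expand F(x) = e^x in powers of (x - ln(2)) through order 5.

(x - ln(2))^5/60 + (x - ln(2))^4/12 + (x - ln(2))^3/3 + (x - ln(2))^2 + 2*(x - ln(2)) + 2

[(x - ln(2))^0] = 2;  [(x - ln(2))^1] = 2;  [(x - ln(2))^2] = 1;  [(x - ln(2))^3] = 1/3;  [(x - ln(2))^4] = 1/12;  [(x - ln(2))^5] = 1/60.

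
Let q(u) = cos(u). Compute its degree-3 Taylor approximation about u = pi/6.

(u - pi/6)^3/12 - sqrt(3)*(u - pi/6)^2/4 - (u - pi/6)/2 + sqrt(3)/2

Use the known series and substitute for the argument.
q(pi/6) = sqrt(3)/2
q′(pi/6) = -1/2
q′′(pi/6) = -sqrt(3)/2
q′′′(pi/6) = 1/2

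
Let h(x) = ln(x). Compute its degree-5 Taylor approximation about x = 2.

(x - 2)^5/160 - (x - 2)^4/64 + (x - 2)^3/24 - (x - 2)^2/8 + (x - 2)/2 + ln(2)

h(2) = ln(2)
h′(2) = 1/2
h′′(2) = -1/4
h′′′(2) = 1/4
h^(4)(2) = -3/8
h^(5)(2) = 3/4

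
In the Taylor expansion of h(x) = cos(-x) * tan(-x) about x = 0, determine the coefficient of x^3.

Expand each factor separately, then convolve coefficients.
h(0) = 0
h′(0) = -1
h′′(0) = 0
h′′′(0) = 1
Dividing each by k! gives the coefficients c_0, ..., c_3.

1/6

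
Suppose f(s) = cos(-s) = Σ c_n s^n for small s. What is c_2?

[s^0] = 1;  [s^1] = 0;  [s^2] = -1/2.

-1/2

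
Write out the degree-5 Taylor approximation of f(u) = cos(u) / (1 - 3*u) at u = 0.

Multiply the numerator's expansion by the denominator's geometric series.
f(0) = 1
f′(0) = 3
f′′(0) = 17
f′′′(0) = 153
f^(4)(0) = 1837
f^(5)(0) = 27555

1837*u^5/8 + 1837*u^4/24 + 51*u^3/2 + 17*u^2/2 + 3*u + 1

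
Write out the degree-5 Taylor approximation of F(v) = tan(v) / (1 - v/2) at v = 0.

Write out both Maclaurin series and multiply, keeping only the needed powers.
F(0) = 0
F′(0) = 1
F′′(0) = 1
F′′′(0) = 7/2
F^(4)(0) = 7
F^(5)(0) = 67/2
Dividing each by k! gives the coefficients c_0, ..., c_5.

67*v^5/240 + 7*v^4/24 + 7*v^3/12 + v^2/2 + v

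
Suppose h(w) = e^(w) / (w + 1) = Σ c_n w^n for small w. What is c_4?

3/8

Use 1/(1 - r) = Σ r^k on the denominator, then take the Cauchy product.
h(0) = 1
h′(0) = 0
h′′(0) = 1
h′′′(0) = -2
h^(4)(0) = 9
So c_4 = h^(4)(0)/4! = 3/8.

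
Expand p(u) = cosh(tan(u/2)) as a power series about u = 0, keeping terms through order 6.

Compose series: expand the inner function first, then feed it into the outer expansion.
[u^0] = 1;  [u^1] = 0;  [u^2] = 1/8;  [u^3] = 0;  [u^4] = 3/128;  [u^5] = 0;  [u^6] = 59/15360.

59*u^6/15360 + 3*u^4/128 + u^2/8 + 1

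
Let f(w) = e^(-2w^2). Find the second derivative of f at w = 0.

From the series, [w^2] f = -2; multiply by 2! = 2 to get -4.

-4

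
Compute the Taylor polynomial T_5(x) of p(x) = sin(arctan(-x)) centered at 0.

Substitute the inner expansion into the outer series and collect powers.

-3*x^5/8 + x^3/2 - x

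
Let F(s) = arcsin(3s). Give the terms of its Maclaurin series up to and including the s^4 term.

Compute the successive derivatives at the expansion point and divide by k!.
F(0) = 0
F′(0) = 3
F′′(0) = 0
F′′′(0) = 27
F^(4)(0) = 0

9*s^3/2 + 3*s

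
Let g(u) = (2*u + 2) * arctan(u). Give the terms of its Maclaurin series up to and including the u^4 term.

Shift and add copies of the series according to the polynomial's terms.
g(0) = 0
g′(0) = 2
g′′(0) = 4
g′′′(0) = -4
g^(4)(0) = -16

-2*u^4/3 - 2*u^3/3 + 2*u^2 + 2*u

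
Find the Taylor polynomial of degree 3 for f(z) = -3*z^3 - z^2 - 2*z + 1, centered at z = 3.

f(3) = -95
f′(3) = -89
f′′(3) = -56
f′′′(3) = -18

-3*(z - 3)^3 - 28*(z - 3)^2 - 89*(z - 3) - 95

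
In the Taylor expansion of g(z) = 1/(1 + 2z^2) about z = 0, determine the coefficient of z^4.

4

Use the known series and substitute for the argument.
g(0) = 1
g′(0) = 0
g′′(0) = -4
g′′′(0) = 0
g^(4)(0) = 96
So c_4 = g^(4)(0)/4! = 4.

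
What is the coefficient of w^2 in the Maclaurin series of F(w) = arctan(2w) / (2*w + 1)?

Multiply the numerator's expansion by the denominator's geometric series.
F(0) = 0
F′(0) = 2
F′′(0) = -8
The Taylor polynomial is Σ F^(k)(0)/k! · w^k.

-4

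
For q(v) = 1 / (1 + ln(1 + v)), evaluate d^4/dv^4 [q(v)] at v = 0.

Expand as Σ (-1)^k u^k with u equal to the inner function's series.
The coefficient of v^4 in the expansion is 11/3, so q^(4)(0) = 4! * (11/3) = 88.

88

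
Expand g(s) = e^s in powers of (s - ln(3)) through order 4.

Use the known series and substitute for the argument.
g(ln(3)) = 3
g′(ln(3)) = 3
g′′(ln(3)) = 3
g′′′(ln(3)) = 3
g^(4)(ln(3)) = 3

(s - ln(3))^4/8 + (s - ln(3))^3/2 + 3*(s - ln(3))^2/2 + 3*(s - ln(3)) + 3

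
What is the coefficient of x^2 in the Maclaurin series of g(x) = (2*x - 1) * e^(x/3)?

Distribute the polynomial across the series and collect like powers.
[x^0] = -1;  [x^1] = 5/3;  [x^2] = 11/18.

11/18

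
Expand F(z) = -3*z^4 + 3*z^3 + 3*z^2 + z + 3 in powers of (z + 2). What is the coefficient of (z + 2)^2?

c_2 = F′′(-2)/2! = -87.

-87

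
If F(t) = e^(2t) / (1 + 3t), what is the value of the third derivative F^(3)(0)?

Take the Cauchy product of the two expansions.
The coefficient of t^3 in the expansion is -41/3, so F′′′(0) = 3! * (-41/3) = -82.

-82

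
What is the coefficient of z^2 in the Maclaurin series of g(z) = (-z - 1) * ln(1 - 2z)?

4

Shift and add copies of the series according to the polynomial's terms.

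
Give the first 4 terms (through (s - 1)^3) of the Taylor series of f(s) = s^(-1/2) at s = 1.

f(1) = 1
f′(1) = -1/2
f′′(1) = 3/4
f′′′(1) = -15/8

-5*(s - 1)^3/16 + 3*(s - 1)^2/8 - (s - 1)/2 + 1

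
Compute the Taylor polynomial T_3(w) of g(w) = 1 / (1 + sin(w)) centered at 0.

-5*w^3/6 + w^2 - w + 1

Use the geometric series for the reciprocal, then substitute.
g(0) = 1
g′(0) = -1
g′′(0) = 2
g′′′(0) = -5
The Taylor polynomial is Σ g^(k)(0)/k! · w^k.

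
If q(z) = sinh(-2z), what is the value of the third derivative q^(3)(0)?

The coefficient of z^3 in the expansion is -4/3, so q′′′(0) = 3! * (-4/3) = -8.

-8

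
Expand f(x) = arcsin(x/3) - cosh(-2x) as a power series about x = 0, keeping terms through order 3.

x^3/162 - 2*x^2 + x/3 - 1

Add the two expansions coefficient-wise.
f(0) = -1
f′(0) = 1/3
f′′(0) = -4
f′′′(0) = 1/27
The Taylor polynomial is Σ f^(k)(0)/k! · x^k.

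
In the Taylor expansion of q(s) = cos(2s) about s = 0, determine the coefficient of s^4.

2/3

q(0) = 1
q′(0) = 0
q′′(0) = -4
q′′′(0) = 0
q^(4)(0) = 16
The Taylor polynomial is Σ q^(k)(0)/k! · s^k.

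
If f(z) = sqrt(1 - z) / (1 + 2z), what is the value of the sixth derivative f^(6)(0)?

Take the Cauchy product of the two expansions.
The coefficient of z^6 in the expansion is 80259/1024, so f^(6)(0) = 6! * (80259/1024) = 3611655/64.

3611655/64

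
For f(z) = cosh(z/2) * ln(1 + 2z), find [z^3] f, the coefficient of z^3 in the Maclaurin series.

35/12

Multiply the two series term by term and collect like powers.
f(0) = 0
f′(0) = 2
f′′(0) = -4
f′′′(0) = 35/2
Dividing each by k! gives the coefficients c_0, ..., c_3.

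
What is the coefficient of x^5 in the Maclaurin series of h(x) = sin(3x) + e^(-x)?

121/60

Add the two expansions coefficient-wise.
h(0) = 1
h′(0) = 2
h′′(0) = 1
h′′′(0) = -28
h^(4)(0) = 1
h^(5)(0) = 242
So c_5 = h^(5)(0)/5! = 121/60.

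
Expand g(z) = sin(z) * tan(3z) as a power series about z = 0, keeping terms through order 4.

17*z^4/2 + 3*z^2

Multiply the two series term by term and collect like powers.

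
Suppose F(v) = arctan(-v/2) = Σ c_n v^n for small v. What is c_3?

1/24

Apply the Taylor formula c_k = f^(k)(a)/k!.
[v^0] = 0;  [v^1] = -1/2;  [v^2] = 0;  [v^3] = 1/24.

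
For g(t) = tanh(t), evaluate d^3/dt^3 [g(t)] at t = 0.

-2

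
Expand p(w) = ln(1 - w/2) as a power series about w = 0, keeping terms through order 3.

Compute the successive derivatives at the expansion point and divide by k!.

-w^3/24 - w^2/8 - w/2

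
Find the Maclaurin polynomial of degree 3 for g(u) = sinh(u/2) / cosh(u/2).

Divide the numerator series by the denominator series (power-series long division).

-u^3/24 + u/2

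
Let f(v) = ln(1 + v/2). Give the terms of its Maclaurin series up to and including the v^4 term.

-v^4/64 + v^3/24 - v^2/8 + v/2

f(0) = 0
f′(0) = 1/2
f′′(0) = -1/4
f′′′(0) = 1/4
f^(4)(0) = -3/8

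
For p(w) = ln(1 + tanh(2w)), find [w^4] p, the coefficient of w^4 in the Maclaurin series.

Compose series: expand the inner function first, then feed it into the outer expansion.
p(0) = 0
p′(0) = 2
p′′(0) = -4
p′′′(0) = 0
p^(4)(0) = 32
So c_4 = p^(4)(0)/4! = 4/3.

4/3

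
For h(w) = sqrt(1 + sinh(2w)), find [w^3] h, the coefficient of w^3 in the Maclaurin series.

Plug the Maclaurin series of the inner function into that of the outer and collect terms.
h(0) = 1
h′(0) = 1
h′′(0) = -1
h′′′(0) = 7

7/6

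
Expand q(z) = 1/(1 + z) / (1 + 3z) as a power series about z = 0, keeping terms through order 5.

-364*z^5 + 121*z^4 - 40*z^3 + 13*z^2 - 4*z + 1

Multiply the two series term by term and collect like powers.
q(0) = 1
q′(0) = -4
q′′(0) = 26
q′′′(0) = -240
q^(4)(0) = 2904
q^(5)(0) = -43680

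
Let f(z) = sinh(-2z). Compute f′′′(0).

-8

From the series, [z^3] f = -4/3; multiply by 3! = 6 to get -8.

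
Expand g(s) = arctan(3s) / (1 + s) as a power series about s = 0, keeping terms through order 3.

-6*s^3 - 3*s^2 + 3*s

Take the Cauchy product of the two expansions.
[s^0] = 0;  [s^1] = 3;  [s^2] = -3;  [s^3] = -6.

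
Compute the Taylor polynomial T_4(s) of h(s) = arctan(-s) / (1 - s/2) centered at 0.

s^4/24 + s^3/12 - s^2/2 - s

Write out both Maclaurin series and multiply, keeping only the needed powers.
[s^0] = 0;  [s^1] = -1;  [s^2] = -1/2;  [s^3] = 1/12;  [s^4] = 1/24.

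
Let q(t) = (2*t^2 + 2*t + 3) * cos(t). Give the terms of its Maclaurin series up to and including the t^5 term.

Shift and add copies of the series according to the polynomial's terms.
[t^0] = 3;  [t^1] = 2;  [t^2] = 1/2;  [t^3] = -1;  [t^4] = -7/8;  [t^5] = 1/12.

t^5/12 - 7*t^4/8 - t^3 + t^2/2 + 2*t + 3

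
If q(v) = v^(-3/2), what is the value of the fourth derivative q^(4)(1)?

945/16

Compute the successive derivatives at the expansion point and divide by k!.
From the series, [(v - 1)^4] q = 315/128; multiply by 4! = 24 to get 945/16.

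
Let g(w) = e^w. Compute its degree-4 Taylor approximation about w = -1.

(w + 1)^4*e^(-1)/24 + (w + 1)^3*e^(-1)/6 + (w + 1)^2*e^(-1)/2 + (w + 1)*e^(-1) + e^(-1)

Differentiate repeatedly and evaluate at the center.
[(w + 1)^0] = e^(-1);  [(w + 1)^1] = e^(-1);  [(w + 1)^2] = e^(-1)/2;  [(w + 1)^3] = e^(-1)/6;  [(w + 1)^4] = e^(-1)/24.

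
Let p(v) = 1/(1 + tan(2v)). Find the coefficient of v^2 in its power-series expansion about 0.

4

Substitute the inner expansion into the outer series and collect powers.
p(0) = 1
p′(0) = -2
p′′(0) = 8
So c_2 = p′′(0)/2! = 4.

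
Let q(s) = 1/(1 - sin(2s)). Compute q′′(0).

8

Substitute the inner expansion into the outer series and collect powers.
The coefficient of s^2 in the expansion is 4, so q′′(0) = 2! * (4) = 8.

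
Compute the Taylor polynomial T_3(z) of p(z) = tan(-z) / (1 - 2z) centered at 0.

Expand each factor separately, then convolve coefficients.

-13*z^3/3 - 2*z^2 - z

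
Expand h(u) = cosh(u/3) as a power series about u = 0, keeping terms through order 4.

u^4/1944 + u^2/18 + 1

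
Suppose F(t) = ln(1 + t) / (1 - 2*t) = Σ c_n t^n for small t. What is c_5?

Expand 1/(denominator) as a geometric series and multiply by the numerator's series.
[t^0] = 0;  [t^1] = 1;  [t^2] = 3/2;  [t^3] = 10/3;  [t^4] = 77/12;  [t^5] = 391/30.

391/30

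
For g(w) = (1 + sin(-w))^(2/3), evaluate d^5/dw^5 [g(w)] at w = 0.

Compose series: expand the inner function first, then feed it into the outer expansion.
From the series, [w^5] g = -1/14580; multiply by 5! = 120 to get -2/243.

-2/243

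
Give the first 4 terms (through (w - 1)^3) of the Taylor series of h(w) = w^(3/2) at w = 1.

-(w - 1)^3/16 + 3*(w - 1)^2/8 + 3*(w - 1)/2 + 1

h(1) = 1
h′(1) = 3/2
h′′(1) = 3/4
h′′′(1) = -3/8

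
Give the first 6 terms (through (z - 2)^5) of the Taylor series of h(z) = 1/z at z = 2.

-(z - 2)^5/64 + (z - 2)^4/32 - (z - 2)^3/16 + (z - 2)^2/8 - (z - 2)/4 + 1/2

h(2) = 1/2
h′(2) = -1/4
h′′(2) = 1/4
h′′′(2) = -3/8
h^(4)(2) = 3/4
h^(5)(2) = -15/8
Then c_k = h^(k)(2)/k! gives each Taylor coefficient.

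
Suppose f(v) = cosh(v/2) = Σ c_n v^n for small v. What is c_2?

1/8

Differentiate repeatedly and evaluate at the center.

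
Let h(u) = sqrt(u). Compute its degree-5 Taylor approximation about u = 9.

[(u - 9)^0] = 3;  [(u - 9)^1] = 1/6;  [(u - 9)^2] = -1/216;  [(u - 9)^3] = 1/3888;  [(u - 9)^4] = -5/279936;  [(u - 9)^5] = 7/5038848.

7*(u - 9)^5/5038848 - 5*(u - 9)^4/279936 + (u - 9)^3/3888 - (u - 9)^2/216 + (u - 9)/6 + 3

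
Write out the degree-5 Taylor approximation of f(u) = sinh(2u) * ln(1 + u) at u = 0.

Take the Cauchy product of the two expansions.
f(0) = 0
f′(0) = 0
f′′(0) = 4
f′′′(0) = -6
f^(4)(0) = 48
f^(5)(0) = -140
The Taylor polynomial is Σ f^(k)(0)/k! · u^k.

-7*u^5/6 + 2*u^4 - u^3 + 2*u^2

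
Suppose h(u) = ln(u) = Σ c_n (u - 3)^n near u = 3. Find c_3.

1/81

h(3) = ln(3)
h′(3) = 1/3
h′′(3) = -1/9
h′′′(3) = 2/27
Then c_k = h^(k)(3)/k! gives each Taylor coefficient.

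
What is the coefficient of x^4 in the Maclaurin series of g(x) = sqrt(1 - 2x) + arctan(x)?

-5/8

Expand each term separately and add.
g(0) = 1
g′(0) = 0
g′′(0) = -1
g′′′(0) = -5
g^(4)(0) = -15
So c_4 = g^(4)(0)/4! = -5/8.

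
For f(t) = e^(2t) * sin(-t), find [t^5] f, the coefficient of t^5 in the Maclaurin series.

Take the Cauchy product of the two expansions.
f(0) = 0
f′(0) = -1
f′′(0) = -4
f′′′(0) = -11
f^(4)(0) = -24
f^(5)(0) = -41
So c_5 = f^(5)(0)/5! = -41/120.

-41/120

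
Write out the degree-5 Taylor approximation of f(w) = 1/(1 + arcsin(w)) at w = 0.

-63*w^5/40 + 4*w^4/3 - 7*w^3/6 + w^2 - w + 1

Let u equal the inner series; expand the outer function in u and truncate.
[w^0] = 1;  [w^1] = -1;  [w^2] = 1;  [w^3] = -7/6;  [w^4] = 4/3;  [w^5] = -63/40.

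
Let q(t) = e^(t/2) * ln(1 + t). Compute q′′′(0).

Expand each factor separately, then convolve coefficients.
The coefficient of t^3 in the expansion is 5/24, so q′′′(0) = 3! * (5/24) = 5/4.

5/4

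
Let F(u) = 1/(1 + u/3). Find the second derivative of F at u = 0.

2/9

From the series, [u^2] F = 1/9; multiply by 2! = 2 to get 2/9.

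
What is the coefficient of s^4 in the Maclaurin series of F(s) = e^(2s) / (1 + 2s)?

Write out both Maclaurin series and multiply, keeping only the needed powers.
F(0) = 1
F′(0) = 0
F′′(0) = 4
F′′′(0) = -16
F^(4)(0) = 144
So c_4 = F^(4)(0)/4! = 6.

6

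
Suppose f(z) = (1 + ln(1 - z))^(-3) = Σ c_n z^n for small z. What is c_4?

145/4

Plug the Maclaurin series of the inner function into that of the outer and collect terms.
f(0) = 1
f′(0) = 3
f′′(0) = 15
f′′′(0) = 102
f^(4)(0) = 870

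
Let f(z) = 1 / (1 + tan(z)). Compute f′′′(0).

Use the geometric series for the reciprocal, then substitute.
The coefficient of z^3 in the expansion is -4/3, so f′′′(0) = 3! * (-4/3) = -8.

-8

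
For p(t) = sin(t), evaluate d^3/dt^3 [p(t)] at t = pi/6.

Apply the Taylor formula c_k = f^(k)(a)/k!.
From the series, [(t - pi/6)^3] p = -sqrt(3)/12; multiply by 3! = 6 to get -sqrt(3)/2.

-sqrt(3)/2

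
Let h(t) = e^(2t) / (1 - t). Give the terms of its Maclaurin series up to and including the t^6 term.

331*t^6/45 + 109*t^5/15 + 7*t^4 + 19*t^3/3 + 5*t^2 + 3*t + 1

Use 1/(1 - r) = Σ r^k on the denominator, then take the Cauchy product.
h(0) = 1
h′(0) = 3
h′′(0) = 10
h′′′(0) = 38
h^(4)(0) = 168
h^(5)(0) = 872
h^(6)(0) = 5296
Dividing each by k! gives the coefficients c_0, ..., c_6.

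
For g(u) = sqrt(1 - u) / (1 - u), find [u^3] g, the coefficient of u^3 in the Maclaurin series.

Expand each factor separately, then convolve coefficients.
g(0) = 1
g′(0) = 1/2
g′′(0) = 3/4
g′′′(0) = 15/8
The Taylor polynomial is Σ g^(k)(0)/k! · u^k.

5/16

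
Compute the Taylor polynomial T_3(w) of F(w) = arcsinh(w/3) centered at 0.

Compute the successive derivatives at the expansion point and divide by k!.
[w^0] = 0;  [w^1] = 1/3;  [w^2] = 0;  [w^3] = -1/162.

-w^3/162 + w/3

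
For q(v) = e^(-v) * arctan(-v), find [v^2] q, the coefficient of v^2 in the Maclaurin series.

1

Write out both Maclaurin series and multiply, keeping only the needed powers.
[v^0] = 0;  [v^1] = -1;  [v^2] = 1.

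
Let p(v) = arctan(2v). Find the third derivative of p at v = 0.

-16

The coefficient of v^3 in the expansion is -8/3, so p′′′(0) = 3! * (-8/3) = -16.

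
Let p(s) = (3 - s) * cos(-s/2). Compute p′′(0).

Shift and add copies of the series according to the polynomial's terms.
From the series, [s^2] p = -3/8; multiply by 2! = 2 to get -3/4.

-3/4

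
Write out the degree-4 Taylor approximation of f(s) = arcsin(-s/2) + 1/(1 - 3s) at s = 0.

Add the two expansions coefficient-wise.
f(0) = 1
f′(0) = 5/2
f′′(0) = 18
f′′′(0) = 1295/8
f^(4)(0) = 1944
Dividing each by k! gives the coefficients c_0, ..., c_4.

81*s^4 + 1295*s^3/48 + 9*s^2 + 5*s/2 + 1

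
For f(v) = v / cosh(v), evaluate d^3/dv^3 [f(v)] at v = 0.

-3

Write the quotient as an unknown series and match coefficients against numerator = denominator · series.
From the series, [v^3] f = -1/2; multiply by 3! = 6 to get -3.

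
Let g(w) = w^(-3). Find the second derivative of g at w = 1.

12

Compute the successive derivatives at the expansion point and divide by k!.
The coefficient of (w - 1)^2 in the expansion is 6, so g′′(1) = 2! * (6) = 12.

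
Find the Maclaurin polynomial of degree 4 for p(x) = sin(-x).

x^3/6 - x

Apply the Taylor formula c_k = f^(k)(a)/k!.
p(0) = 0
p′(0) = -1
p′′(0) = 0
p′′′(0) = 1
p^(4)(0) = 0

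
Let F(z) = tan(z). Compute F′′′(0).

Use the known series and substitute for the argument.
The coefficient of z^3 in the expansion is 1/3, so F′′′(0) = 3! * (1/3) = 2.

2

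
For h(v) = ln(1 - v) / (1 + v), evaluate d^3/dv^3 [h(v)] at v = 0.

Write out both Maclaurin series and multiply, keeping only the needed powers.
The coefficient of v^3 in the expansion is -5/6, so h′′′(0) = 3! * (-5/6) = -5.

-5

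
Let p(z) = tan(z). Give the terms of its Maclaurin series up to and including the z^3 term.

p(0) = 0
p′(0) = 1
p′′(0) = 0
p′′′(0) = 2

z^3/3 + z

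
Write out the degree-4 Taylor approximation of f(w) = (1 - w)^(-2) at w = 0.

5*w^4 + 4*w^3 + 3*w^2 + 2*w + 1

Compute the successive derivatives at the expansion point and divide by k!.
f(0) = 1
f′(0) = 2
f′′(0) = 6
f′′′(0) = 24
f^(4)(0) = 120
The Taylor polynomial is Σ f^(k)(0)/k! · w^k.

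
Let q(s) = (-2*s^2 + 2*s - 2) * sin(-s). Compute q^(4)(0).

8

Shift and add copies of the series according to the polynomial's terms.
The coefficient of s^4 in the expansion is 1/3, so q^(4)(0) = 4! * (1/3) = 8.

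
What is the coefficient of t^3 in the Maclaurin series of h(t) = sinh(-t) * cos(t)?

Write out both Maclaurin series and multiply, keeping only the needed powers.
h(0) = 0
h′(0) = -1
h′′(0) = 0
h′′′(0) = 2

1/3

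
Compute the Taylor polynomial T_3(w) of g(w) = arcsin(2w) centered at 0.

4*w^3/3 + 2*w

g(0) = 0
g′(0) = 2
g′′(0) = 0
g′′′(0) = 8
Dividing each by k! gives the coefficients c_0, ..., c_3.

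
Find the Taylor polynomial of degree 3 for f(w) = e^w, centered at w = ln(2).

f(ln(2)) = 2
f′(ln(2)) = 2
f′′(ln(2)) = 2
f′′′(ln(2)) = 2

(w - ln(2))^3/3 + (w - ln(2))^2 + 2*(w - ln(2)) + 2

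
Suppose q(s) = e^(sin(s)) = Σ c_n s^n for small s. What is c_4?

-1/8

Let u equal the inner series; expand the outer function in u and truncate.
q(0) = 1
q′(0) = 1
q′′(0) = 1
q′′′(0) = 0
q^(4)(0) = -3
So c_4 = q^(4)(0)/4! = -1/8.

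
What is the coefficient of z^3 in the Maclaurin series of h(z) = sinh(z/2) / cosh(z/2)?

-1/24

Write the quotient as an unknown series and match coefficients against numerator = denominator · series.
[z^0] = 0;  [z^1] = 1/2;  [z^2] = 0;  [z^3] = -1/24.
So c_3 = h′′′(0)/3! = -1/24.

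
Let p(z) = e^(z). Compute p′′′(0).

1

The coefficient of z^3 in the expansion is 1/6, so p′′′(0) = 3! * (1/6) = 1.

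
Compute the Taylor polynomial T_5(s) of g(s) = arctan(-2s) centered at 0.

Differentiate repeatedly and evaluate at the center.
g(0) = 0
g′(0) = -2
g′′(0) = 0
g′′′(0) = 16
g^(4)(0) = 0
g^(5)(0) = -768
Then c_k = g^(k)(0)/k! gives each Taylor coefficient.

-32*s^5/5 + 8*s^3/3 - 2*s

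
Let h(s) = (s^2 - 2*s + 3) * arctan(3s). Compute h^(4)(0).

432

Distribute the polynomial across the series and collect like powers.
From the series, [s^4] h = 18; multiply by 4! = 24 to get 432.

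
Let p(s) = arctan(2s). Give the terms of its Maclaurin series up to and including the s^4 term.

Differentiate repeatedly and evaluate at the center.
[s^0] = 0;  [s^1] = 2;  [s^2] = 0;  [s^3] = -8/3;  [s^4] = 0.

-8*s^3/3 + 2*s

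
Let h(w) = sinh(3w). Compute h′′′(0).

27

From the series, [w^3] h = 9/2; multiply by 3! = 6 to get 27.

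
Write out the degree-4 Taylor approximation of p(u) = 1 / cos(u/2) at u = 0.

5*u^4/384 + u^2/8 + 1

Invert the denominator's series and multiply.
p(0) = 1
p′(0) = 0
p′′(0) = 1/4
p′′′(0) = 0
p^(4)(0) = 5/16
Then c_k = p^(k)(0)/k! gives each Taylor coefficient.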